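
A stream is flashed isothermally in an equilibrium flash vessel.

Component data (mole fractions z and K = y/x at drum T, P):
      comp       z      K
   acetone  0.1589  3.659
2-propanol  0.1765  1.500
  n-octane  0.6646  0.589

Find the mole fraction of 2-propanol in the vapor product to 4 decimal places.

Newton iteration, ψ⁰ = 0.5:
  ψ = 0.5000: g = -0.09183, g' = -0.4131 → ψ = 0.2777
  ψ = 0.2777: g = 0.01218, g' = -0.5488 → ψ = 0.2999
  ψ = 0.2999: g = 0.00025, g' = -0.5271 → ψ = 0.3004
Converged at ψ = 0.3004.
Compositions from xᵢ = zᵢ/(1+ψ(Kᵢ−1)), yᵢ = Kᵢxᵢ:
  acetone: x = 0.0883, y = 0.3232
  2-propanol: x = 0.1535, y = 0.2302
  n-octane: x = 0.7582, y = 0.4466

y_2-propanol = 0.2302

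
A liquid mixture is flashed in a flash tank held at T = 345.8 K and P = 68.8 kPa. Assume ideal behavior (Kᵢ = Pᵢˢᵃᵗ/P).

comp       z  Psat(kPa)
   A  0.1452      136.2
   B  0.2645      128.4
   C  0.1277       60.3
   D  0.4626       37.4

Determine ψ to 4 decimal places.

Raoult's law: Kᵢ = Pᵢˢᵃᵗ/P = Pᵢˢᵃᵗ/68.8.
  K_A = 136.2/68.8 = 1.979651, K_B = 128.4/68.8 = 1.866279, K_C = 60.3/68.8 = 0.876453, K_D = 37.4/68.8 = 0.543605
Newton iteration, ψ⁰ = 0.53:
  ψ = 0.5300: g = -0.04471, g' = -0.3235 → ψ = 0.3918
  ψ = 0.3918: g = 0.00018, g' = -0.3285 → ψ = 0.3923
Converged at ψ = 0.3923.

ψ = 0.3923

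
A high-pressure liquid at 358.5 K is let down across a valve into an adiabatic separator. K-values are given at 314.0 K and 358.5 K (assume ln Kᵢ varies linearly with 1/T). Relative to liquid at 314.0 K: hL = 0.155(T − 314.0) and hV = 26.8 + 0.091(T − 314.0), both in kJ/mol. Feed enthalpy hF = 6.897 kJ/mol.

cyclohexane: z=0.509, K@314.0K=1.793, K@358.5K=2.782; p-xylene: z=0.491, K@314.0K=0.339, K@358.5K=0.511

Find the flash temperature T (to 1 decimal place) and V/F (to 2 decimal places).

T = 318.5 K, V/F = 0.23

Adiabatic flash: solve Rachford–Rice at each trial T, then check hF = ψ·hV(T) + (1−ψ)·hL(T).
  T = 314.0 K: K = (1.793, 0.339), RR gives ψ = 0.151, H_out = 4.044 kJ/mol
  T = 358.5 K: K = (2.782, 0.511), RR gives ψ = 0.765, H_out = 25.230 kJ/mol
  T = 336.2 K: K = (2.265, 0.422), RR gives ψ = 0.492, H_out = 15.928 kJ/mol
  T = 325.1 K: K = (2.023, 0.380), RR gives ψ = 0.340, H_out = 10.604 kJ/mol
  T = 319.6 K: K = (1.908, 0.359), RR gives ψ = 0.253, H_out = 7.569 kJ/mol
  T = 316.8 K: K = (1.850, 0.349), RR gives ψ = 0.204, H_out = 5.872 kJ/mol
  T = 318.2 K: K = (1.879, 0.354), RR gives ψ = 0.229, H_out = 6.735 kJ/mol
Linear interpolation between T = 318.2 (H_out = 6.735) and T = 319.6 (H_out = 7.569) on hF = 6.897 gives T ≈ 318.5 K, at which ψ = 0.23.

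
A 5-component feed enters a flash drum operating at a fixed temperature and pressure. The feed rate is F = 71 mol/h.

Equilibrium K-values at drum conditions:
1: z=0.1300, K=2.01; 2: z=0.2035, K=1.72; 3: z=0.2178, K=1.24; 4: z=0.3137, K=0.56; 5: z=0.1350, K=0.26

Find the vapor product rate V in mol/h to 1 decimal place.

V = 17.9 mol/h

Newton iteration, V/F⁰ = 0.3:
  V/F = 0.3000: g = -0.01740, g' = -0.3631 → V/F = 0.2521
  V/F = 0.2521: g = -0.00010, g' = -0.3595 → V/F = 0.2518
Converged at V/F = 0.2518.
Then V = V/F·F = 0.2518·71 = 17.9 mol/h and L = F − V = 53.1 mol/h.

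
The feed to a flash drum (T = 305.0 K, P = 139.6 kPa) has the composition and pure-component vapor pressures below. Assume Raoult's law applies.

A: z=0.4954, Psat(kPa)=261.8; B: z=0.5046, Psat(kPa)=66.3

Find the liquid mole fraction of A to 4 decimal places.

x_A = 0.3749

Raoult's law: Kᵢ = Pᵢˢᵃᵗ/P = Pᵢˢᵃᵗ/139.6.
  K_A = 261.8/139.6 = 1.875358, K_B = 66.3/139.6 = 0.474928
Let ψ = V/F and solve Σ zᵢ(Kᵢ−1)/(1+ψ(Kᵢ−1)) = 0.
g(0) = ΣzᵢKᵢ − 1 = 0.1687 and g(1) = 1 − Σzᵢ/Kᵢ = -0.3266, so a root lies in (0, 1).
Binary case is linear: z₁(K₁−1)(1+ψ(K₂−1)) + z₂(K₂−1)(1+ψ(K₁−1)) = 0
⇒ ψ = [z₁(K₁−1)+z₂(K₂−1)] / [−(K₁−1)(K₂−1)] = 0.16870/0.45963 = 0.3670
Compositions from xᵢ = zᵢ/(1+ψ(Kᵢ−1)), yᵢ = Kᵢxᵢ:
  A: x = 0.3749, y = 0.7031
  B: x = 0.6251, y = 0.2969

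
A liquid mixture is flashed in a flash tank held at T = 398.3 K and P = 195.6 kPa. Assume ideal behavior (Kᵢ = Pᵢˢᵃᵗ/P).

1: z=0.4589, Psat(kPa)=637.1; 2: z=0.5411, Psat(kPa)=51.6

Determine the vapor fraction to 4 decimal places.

Raoult's law: Kᵢ = Pᵢˢᵃᵗ/P = Pᵢˢᵃᵗ/195.6.
  K_1 = 637.1/195.6 = 3.257157, K_2 = 51.6/195.6 = 0.263804
Let ψ = V/F and solve Σ zᵢ(Kᵢ−1)/(1+ψ(Kᵢ−1)) = 0.
Check two-phase: ΣzᵢKᵢ = 1.6375 > 1 and Σzᵢ/Kᵢ = 2.1920 > 1, so g(0) = 0.6375 > 0 and g(1) = -1.1920 < 0.
Binary case is linear: z₁(K₁−1)(1+ψ(K₂−1)) + z₂(K₂−1)(1+ψ(K₁−1)) = 0
⇒ ψ = [z₁(K₁−1)+z₂(K₂−1)] / [−(K₁−1)(K₂−1)] = 0.63745/1.66171 = 0.3836

ψ = 0.3836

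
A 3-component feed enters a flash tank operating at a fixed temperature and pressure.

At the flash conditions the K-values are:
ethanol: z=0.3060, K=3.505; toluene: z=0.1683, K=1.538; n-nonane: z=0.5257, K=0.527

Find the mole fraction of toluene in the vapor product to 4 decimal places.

Iterate (Newton) starting at ψ = 0.5:
  ψ = 0.5000: g = 0.08597, g' = -0.6105 → ψ = 0.6408
  ψ = 0.6408: g = 0.00474, g' = -0.5520 → ψ = 0.6494
Converged at ψ = 0.6494.
Compositions from xᵢ = zᵢ/(1+ψ(Kᵢ−1)), yᵢ = Kᵢxᵢ:
  ethanol: x = 0.1165, y = 0.4083
  toluene: x = 0.1247, y = 0.1918
  n-nonane: x = 0.7588, y = 0.3999

y_toluene = 0.1918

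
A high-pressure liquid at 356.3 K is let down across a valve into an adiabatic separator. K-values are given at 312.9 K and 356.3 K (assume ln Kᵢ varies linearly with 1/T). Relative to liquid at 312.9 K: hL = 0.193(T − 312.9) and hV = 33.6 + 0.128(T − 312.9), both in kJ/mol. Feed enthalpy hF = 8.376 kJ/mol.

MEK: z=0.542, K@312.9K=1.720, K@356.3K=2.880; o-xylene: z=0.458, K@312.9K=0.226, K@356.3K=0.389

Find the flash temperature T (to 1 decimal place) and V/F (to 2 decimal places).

Adiabatic flash: solve Rachford–Rice at each trial T, then check hF = ψ·hV(T) + (1−ψ)·hL(T).
  T = 312.9 K: K = (1.720, 0.226), RR gives ψ = 0.064, H_out = 2.155 kJ/mol
  T = 356.3 K: K = (2.880, 0.389), RR gives ψ = 0.643, H_out = 28.181 kJ/mol
  T = 334.6 K: K = (2.263, 0.302), RR gives ψ = 0.414, H_out = 17.504 kJ/mol
  T = 323.8 K: K = (1.983, 0.263), RR gives ψ = 0.269, H_out = 10.960 kJ/mol
  T = 318.4 K: K = (1.850, 0.244), RR gives ψ = 0.178, H_out = 6.994 kJ/mol
  T = 321.1 K: K = (1.916, 0.253), RR gives ψ = 0.226, H_out = 9.055 kJ/mol
  T = 319.8 K: K = (1.884, 0.249), RR gives ψ = 0.204, H_out = 8.084 kJ/mol
Linear interpolation between T = 319.8 (H_out = 8.084) and T = 321.1 (H_out = 9.055) on hF = 8.376 gives T ≈ 320.2 K, at which ψ = 0.21.

T = 320.2 K, V/F = 0.21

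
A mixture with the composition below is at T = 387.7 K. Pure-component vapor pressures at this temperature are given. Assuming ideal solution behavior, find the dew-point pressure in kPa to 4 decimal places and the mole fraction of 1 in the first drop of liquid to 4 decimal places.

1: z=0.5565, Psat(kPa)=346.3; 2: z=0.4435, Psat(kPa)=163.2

At the dew point ψ → 1, so Σzᵢ/Kᵢ = 1 with Kᵢ = Pᵢˢᵃᵗ/P ⇒ 1/P = Σzᵢ/Pᵢˢᵃᵗ.
1/P = 0.5565/346.3 + 0.4435/163.2 = 0.0043245 ⇒ P = 231.2399 kPa
xᵢ = zᵢP/Pᵢˢᵃᵗ ⇒ x_1 = 0.5565·231.2399/346.3 = 0.3716

Pdew = 231.2399 kPa, x_1 = 0.3716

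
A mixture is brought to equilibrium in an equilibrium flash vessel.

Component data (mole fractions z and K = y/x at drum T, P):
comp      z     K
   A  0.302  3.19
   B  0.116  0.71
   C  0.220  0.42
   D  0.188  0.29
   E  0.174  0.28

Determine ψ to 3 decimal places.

Material balance + equilibrium reduce to Σ zᵢ(Kᵢ−1)/(1+ψ(Kᵢ−1)) = 0.
g(0) = ΣzᵢKᵢ − 1 = 0.241 and g(1) = 1 − Σzᵢ/Kᵢ = -1.052, so a root lies in (0, 1).
Newton iteration, ψ⁰ = 0.5:
  ψ = 0.500: g = -0.3061, g' = -0.938 → ψ = 0.174
  ψ = 0.174: g = 0.0063, g' = -1.103 → ψ = 0.179
Converged at ψ = 0.179.

ψ = 0.179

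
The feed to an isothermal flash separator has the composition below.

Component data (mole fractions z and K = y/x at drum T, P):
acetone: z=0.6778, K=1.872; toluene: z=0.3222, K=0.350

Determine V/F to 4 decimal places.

Binary case is linear: z₁(K₁−1)(1+V/F(K₂−1)) + z₂(K₂−1)(1+V/F(K₁−1)) = 0
⇒ V/F = [z₁(K₁−1)+z₂(K₂−1)] / [−(K₁−1)(K₂−1)] = 0.38161/0.56680 = 0.6733

V/F = 0.6733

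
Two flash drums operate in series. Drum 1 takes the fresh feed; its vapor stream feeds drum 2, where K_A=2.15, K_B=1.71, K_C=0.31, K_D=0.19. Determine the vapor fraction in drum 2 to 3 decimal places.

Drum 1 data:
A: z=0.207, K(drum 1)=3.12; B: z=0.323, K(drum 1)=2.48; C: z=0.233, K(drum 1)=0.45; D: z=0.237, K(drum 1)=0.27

Drum 1:
Rachford–Rice: g(ψ₁) = Σ zᵢ(Kᵢ−1)/(1+ψ₁(Kᵢ−1)) = 0.
Feasibility: ΣzᵢKᵢ = 1.616, Σzᵢ/Kᵢ = 1.592 — both > 1, two phases present.
Newton iteration, ψ₁⁰ = 0.5:
  ψ₁ = 0.500: g = 0.0385, g' = -0.900 → ψ₁ = 0.543
Converged at ψ₁ = 0.543.
Drum-1 compositions:
  A: x = 0.096, y = 0.300
  B: x = 0.179, y = 0.444
  C: x = 0.332, y = 0.149
  D: x = 0.392, y = 0.106
Drum-2 feed = drum-1 vapor: z₂ = (0.3003, 0.4442, 0.1495, 0.1060).
Drum 2:
Rachford–Rice: g(ψ₂) = Σ zᵢ(Kᵢ−1)/(1+ψ₂(Kᵢ−1)) = 0.
Check two-phase: ΣzᵢKᵢ = 1.472 > 1 and Σzᵢ/Kᵢ = 1.439 > 1, so g(0) = 0.472 > 0 and g(1) = -0.439 < 0.
Newton iteration, ψ₂⁰ = 0.65:
  ψ₂ = 0.650: g = 0.0452, g' = -0.779 → ψ₂ = 0.708
  ψ₂ = 0.708: g = -0.0026, g' = -0.874 → ψ₂ = 0.705
Converged at ψ₂ = 0.705.
  A: x = 0.166, y = 0.357
  B: x = 0.296, y = 0.506
  C: x = 0.291, y = 0.090
  D: x = 0.247, y = 0.047

V/F (drum 2) = 0.705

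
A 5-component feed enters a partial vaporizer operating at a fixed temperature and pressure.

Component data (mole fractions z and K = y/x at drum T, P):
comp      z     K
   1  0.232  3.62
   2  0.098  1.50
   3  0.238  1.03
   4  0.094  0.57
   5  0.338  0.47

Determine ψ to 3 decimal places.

ψ = 0.528

Newton iteration, ψ⁰ = 0.5:
  ψ = 0.500: g = 0.0142, g' = -0.518 → ψ = 0.527
  ψ = 0.527: g = 0.0001, g' = -0.508 → ψ = 0.528
Converged at ψ = 0.528.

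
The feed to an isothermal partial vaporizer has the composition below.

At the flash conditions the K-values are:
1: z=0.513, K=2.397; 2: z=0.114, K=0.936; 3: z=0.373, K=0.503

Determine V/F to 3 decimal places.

Rachford–Rice: g(V/F) = Σ zᵢ(Kᵢ−1)/(1+V/F(Kᵢ−1)) = 0.
Feasibility: ΣzᵢKᵢ = 1.524, Σzᵢ/Kᵢ = 1.077 — both > 1, two phases present.
Newton–Raphson from V/F = 0.5:
  V/F = 0.500: g = 0.1677, g' = -0.511 → V/F = 0.828
  V/F = 0.828: g = 0.0094, g' = -0.482 → V/F = 0.848
Converged at V/F = 0.848.

V/F = 0.848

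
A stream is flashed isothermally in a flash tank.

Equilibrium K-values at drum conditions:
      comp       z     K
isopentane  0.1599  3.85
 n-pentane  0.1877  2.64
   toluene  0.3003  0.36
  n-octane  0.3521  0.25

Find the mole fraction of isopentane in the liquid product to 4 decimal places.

x_isopentane = 0.1032

Material balance + equilibrium reduce to Σ zᵢ(Kᵢ−1)/(1+ψ(Kᵢ−1)) = 0.
g(0) = ΣzᵢKᵢ − 1 = 0.3073 and g(1) = 1 − Σzᵢ/Kᵢ = -1.3552, so a root lies in (0, 1).
Newton–Raphson from ψ = 0.5:
  ψ = 0.5000: g = -0.34810, g' = -1.1463 → ψ = 0.1963
  ψ = 0.1963: g = -0.00442, g' = -1.2561 → ψ = 0.1928
Converged at ψ = 0.1928.
Compositions from xᵢ = zᵢ/(1+ψ(Kᵢ−1)), yᵢ = Kᵢxᵢ:
  isopentane: x = 0.1032, y = 0.3973
  n-pentane: x = 0.1426, y = 0.3765
  toluene: x = 0.3426, y = 0.1233
  n-octane: x = 0.4116, y = 0.1029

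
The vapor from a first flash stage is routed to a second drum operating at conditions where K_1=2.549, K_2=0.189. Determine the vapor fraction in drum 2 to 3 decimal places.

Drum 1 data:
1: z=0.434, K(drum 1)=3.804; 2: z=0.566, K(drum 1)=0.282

V/F (drum 2) = 0.811

Drum 1:
Material balance + equilibrium reduce to Σ zᵢ(Kᵢ−1)/(1+ψ₁(Kᵢ−1)) = 0.
Feasibility: ΣzᵢKᵢ = 1.811, Σzᵢ/Kᵢ = 2.121 — both > 1, two phases present.
Newton–Raphson from ψ₁ = 0.34:
  ψ₁ = 0.340: g = 0.0854, g' = -1.405 → ψ₁ = 0.401
  ψ₁ = 0.401: g = 0.0025, g' = -1.332 → ψ₁ = 0.403
Converged at ψ₁ = 0.403.
Drum-1 compositions:
  1: x = 0.204, y = 0.775
  2: x = 0.796, y = 0.225
Drum-2 feed = drum-1 vapor: z₂ = (0.7755, 0.2245).
Drum 2:
Let ψ₂ = V/F and solve Σ zᵢ(Kᵢ−1)/(1+ψ₂(Kᵢ−1)) = 0.
Check two-phase: ΣzᵢKᵢ = 2.019 > 1 and Σzᵢ/Kᵢ = 1.492 > 1, so g(0) = 1.019 > 0 and g(1) = -0.492 < 0.
Newton–Raphson from ψ₂ = 0.62:
  ψ₂ = 0.620: g = 0.2465, g' = -1.082 → ψ₂ = 0.848
  ψ₂ = 0.848: g = -0.0638, g' = -1.862 → ψ₂ = 0.814
  ψ₂ = 0.814: g = -0.0040, g' = -1.641 → ψ₂ = 0.811
Converged at ψ₂ = 0.811.
  1: x = 0.344, y = 0.876
  2: x = 0.656, y = 0.124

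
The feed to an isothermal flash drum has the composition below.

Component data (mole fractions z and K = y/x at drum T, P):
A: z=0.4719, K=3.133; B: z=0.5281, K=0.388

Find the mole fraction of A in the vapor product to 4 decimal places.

Material balance + equilibrium reduce to Σ zᵢ(Kᵢ−1)/(1+ψ(Kᵢ−1)) = 0.
Feasibility: ΣzᵢKᵢ = 1.6834, Σzᵢ/Kᵢ = 1.5117 — both > 1, two phases present.
Binary case is linear: z₁(K₁−1)(1+ψ(K₂−1)) + z₂(K₂−1)(1+ψ(K₁−1)) = 0
⇒ ψ = [z₁(K₁−1)+z₂(K₂−1)] / [−(K₁−1)(K₂−1)] = 0.68337/1.30540 = 0.5235
Compositions from xᵢ = zᵢ/(1+ψ(Kᵢ−1)), yᵢ = Kᵢxᵢ:
  A: x = 0.2230, y = 0.6985
  B: x = 0.7770, y = 0.3015

y_A = 0.6985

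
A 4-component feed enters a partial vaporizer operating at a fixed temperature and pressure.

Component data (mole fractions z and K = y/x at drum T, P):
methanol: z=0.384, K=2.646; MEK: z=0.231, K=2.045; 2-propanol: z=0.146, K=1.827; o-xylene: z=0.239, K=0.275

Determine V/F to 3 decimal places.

Newton iteration, V/F⁰ = 0.5:
  V/F = 0.500: g = 0.3189, g' = -0.781 → V/F = 0.908
  V/F = 0.908: g = -0.0613, g' = -1.343 → V/F = 0.863
  V/F = 0.863: g = -0.0040, g' = -1.177 → V/F = 0.859
Converged at V/F = 0.859.

V/F = 0.859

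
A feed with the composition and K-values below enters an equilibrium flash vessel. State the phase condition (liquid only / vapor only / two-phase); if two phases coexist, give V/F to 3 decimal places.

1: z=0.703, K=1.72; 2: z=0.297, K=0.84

vapor only

ΣzᵢKᵢ = 1.459; Σzᵢ/Kᵢ = 0.762.
Since Σzᵢ/Kᵢ < 1 the mixture is above its dew point — single vapor phase.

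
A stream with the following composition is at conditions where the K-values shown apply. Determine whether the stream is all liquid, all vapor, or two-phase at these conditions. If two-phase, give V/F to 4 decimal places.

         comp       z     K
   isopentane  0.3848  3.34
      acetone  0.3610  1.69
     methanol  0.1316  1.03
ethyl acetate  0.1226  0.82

all vapor

ΣzᵢKᵢ = 2.1314; Σzᵢ/Kᵢ = 0.6061.
Since Σzᵢ/Kᵢ < 1 the mixture is above its dew point — single vapor phase.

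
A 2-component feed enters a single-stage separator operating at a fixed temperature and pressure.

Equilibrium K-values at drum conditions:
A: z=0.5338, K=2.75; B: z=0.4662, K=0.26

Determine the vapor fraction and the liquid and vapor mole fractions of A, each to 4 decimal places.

ψ = 0.4550, x_A = 0.2972, y_A = 0.8173

Material balance + equilibrium reduce to Σ zᵢ(Kᵢ−1)/(1+ψ(Kᵢ−1)) = 0.
Feasibility: ΣzᵢKᵢ = 1.5892, Σzᵢ/Kᵢ = 1.9872 — both > 1, two phases present.
Binary case is linear: z₁(K₁−1)(1+ψ(K₂−1)) + z₂(K₂−1)(1+ψ(K₁−1)) = 0
⇒ ψ = [z₁(K₁−1)+z₂(K₂−1)] / [−(K₁−1)(K₂−1)] = 0.58916/1.29500 = 0.4550
Compositions from xᵢ = zᵢ/(1+ψ(Kᵢ−1)), yᵢ = Kᵢxᵢ:
  A: x = 0.2972, y = 0.8173
  B: x = 0.7028, y = 0.1827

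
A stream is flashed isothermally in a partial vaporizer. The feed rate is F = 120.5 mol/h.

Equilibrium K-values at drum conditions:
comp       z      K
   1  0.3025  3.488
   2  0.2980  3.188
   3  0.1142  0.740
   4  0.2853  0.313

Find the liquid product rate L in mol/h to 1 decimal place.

L = 22.3 mol/h

Newton iteration, ψ⁰ = 0.47:
  ψ = 0.4700: g = 0.34509, g' = -1.0484 → ψ = 0.7992
  ψ = 0.7992: g = 0.01697, g' = -1.0729 → ψ = 0.8150
  ψ = 0.8150: g = -0.00018, g' = -1.0961 → ψ = 0.8148
Converged at ψ = 0.8148.
Then V = ψ·F = 0.8148·120.5 = 98.2 mol/h and L = F − V = 22.3 mol/h.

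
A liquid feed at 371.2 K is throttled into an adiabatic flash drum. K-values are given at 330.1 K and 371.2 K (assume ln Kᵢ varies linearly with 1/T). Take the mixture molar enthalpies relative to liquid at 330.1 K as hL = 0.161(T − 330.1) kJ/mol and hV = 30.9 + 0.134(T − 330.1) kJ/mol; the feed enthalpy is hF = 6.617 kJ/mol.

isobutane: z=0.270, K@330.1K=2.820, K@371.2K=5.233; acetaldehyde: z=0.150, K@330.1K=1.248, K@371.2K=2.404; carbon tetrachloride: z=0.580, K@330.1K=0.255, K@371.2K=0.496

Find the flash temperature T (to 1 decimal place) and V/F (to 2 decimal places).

T = 336.8 K, V/F = 0.18

Adiabatic flash: solve Rachford–Rice at each trial T, then check hF = ψ·hV(T) + (1−ψ)·hL(T).
  T = 330.1 K: K = (2.820, 1.248, 0.255), RR gives ψ = 0.086, H_out = 2.647 kJ/mol
  T = 371.2 K: K = (5.233, 2.404, 0.496), RR gives ψ = 0.624, H_out = 25.194 kJ/mol
  T = 350.6 K: K = (3.909, 1.764, 0.362), RR gives ψ = 0.354, H_out = 14.028 kJ/mol
  T = 340.4 K: K = (3.339, 1.493, 0.306), RR gives ψ = 0.228, H_out = 8.641 kJ/mol
  T = 335.2 K: K = (3.070, 1.366, 0.279), RR gives ψ = 0.159, H_out = 5.722 kJ/mol
  T = 337.8 K: K = (3.203, 1.428, 0.292), RR gives ψ = 0.194, H_out = 7.203 kJ/mol
  T = 336.5 K: K = (3.136, 1.397, 0.286), RR gives ψ = 0.177, H_out = 6.468 kJ/mol
Linear interpolation between T = 336.5 (H_out = 6.468) and T = 337.8 (H_out = 7.203) on hF = 6.617 gives T ≈ 336.8 K, at which ψ = 0.18.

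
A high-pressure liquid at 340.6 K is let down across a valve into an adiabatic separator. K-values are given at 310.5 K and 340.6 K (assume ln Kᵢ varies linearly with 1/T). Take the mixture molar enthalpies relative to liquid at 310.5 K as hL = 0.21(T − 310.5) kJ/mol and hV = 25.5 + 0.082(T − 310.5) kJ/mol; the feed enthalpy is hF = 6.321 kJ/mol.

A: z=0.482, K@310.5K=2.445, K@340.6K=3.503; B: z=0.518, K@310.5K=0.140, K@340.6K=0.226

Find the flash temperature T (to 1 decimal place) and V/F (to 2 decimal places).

Adiabatic flash: solve Rachford–Rice at each trial T, then check hF = ψ·hV(T) + (1−ψ)·hL(T).
  T = 310.5 K: K = (2.445, 0.140), RR gives ψ = 0.202, H_out = 5.151 kJ/mol
  T = 340.6 K: K = (3.503, 0.226), RR gives ψ = 0.416, H_out = 15.322 kJ/mol
  T = 325.6 K: K = (2.953, 0.180), RR gives ψ = 0.323, H_out = 10.772 kJ/mol
  T = 318.1 K: K = (2.695, 0.159), RR gives ψ = 0.268, H_out = 8.162 kJ/mol
  T = 314.3 K: K = (2.568, 0.149), RR gives ψ = 0.236, H_out = 6.712 kJ/mol
  T = 312.4 K: K = (2.506, 0.145), RR gives ψ = 0.220, H_out = 5.946 kJ/mol
Linear interpolation between T = 312.4 (H_out = 5.946) and T = 314.3 (H_out = 6.712) on hF = 6.321 gives T ≈ 313.3 K, at which ψ = 0.23.

T = 313.3 K, V/F = 0.23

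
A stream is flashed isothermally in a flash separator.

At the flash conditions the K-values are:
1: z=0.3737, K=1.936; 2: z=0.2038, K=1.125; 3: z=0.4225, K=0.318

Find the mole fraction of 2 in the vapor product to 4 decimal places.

Newton–Raphson from ψ = 0.46:
  ψ = 0.4600: g = -0.15127, g' = -0.5801 → ψ = 0.1992
  ψ = 0.1992: g = -0.01379, g' = -0.4988 → ψ = 0.1716
Converged at ψ = 0.1716.
Compositions from xᵢ = zᵢ/(1+ψ(Kᵢ−1)), yᵢ = Kᵢxᵢ:
  1: x = 0.3220, y = 0.6234
  2: x = 0.1995, y = 0.2245
  3: x = 0.4785, y = 0.1522

y_2 = 0.2245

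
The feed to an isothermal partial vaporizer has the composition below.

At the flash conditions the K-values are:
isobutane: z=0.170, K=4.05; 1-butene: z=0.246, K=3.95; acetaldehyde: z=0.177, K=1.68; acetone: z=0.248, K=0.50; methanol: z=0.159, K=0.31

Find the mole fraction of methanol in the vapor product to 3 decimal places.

y_methanol = 0.109

Rachford–Rice: g(V/F) = Σ zᵢ(Kᵢ−1)/(1+V/F(Kᵢ−1)) = 0.
Check two-phase: ΣzᵢKᵢ = 2.131 > 1 and Σzᵢ/Kᵢ = 1.219 > 1, so g(0) = 1.131 > 0 and g(1) = -0.219 < 0.
Iterate (Newton) starting at V/F = 0.5:
  V/F = 0.500: g = 0.2556, g' = -0.930 → V/F = 0.775
  V/F = 0.775: g = 0.0157, g' = -0.888 → V/F = 0.792
Converged at V/F = 0.792.
Compositions from xᵢ = zᵢ/(1+V/F(Kᵢ−1)), yᵢ = Kᵢxᵢ:
  isobutane: x = 0.050, y = 0.202
  1-butene: x = 0.074, y = 0.291
  acetaldehyde: x = 0.115, y = 0.193
  acetone: x = 0.411, y = 0.205
  methanol: x = 0.351, y = 0.109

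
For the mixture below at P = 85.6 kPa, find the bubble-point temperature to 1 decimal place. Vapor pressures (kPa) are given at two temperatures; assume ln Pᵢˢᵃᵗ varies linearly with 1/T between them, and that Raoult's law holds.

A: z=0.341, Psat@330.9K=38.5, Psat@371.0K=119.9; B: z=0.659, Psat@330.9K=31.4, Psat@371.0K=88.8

T = 364.9 K

Bubble-point temperature: ΣzᵢPᵢˢᵃᵗ(T) = P. Interpolate ln Pᵢˢᵃᵗ = aᵢ + bᵢ/T.
  T = 330.9 K: ΣzᵢPᵢˢᵃᵗ = 33.82 kPa
  T = 371.0 K: ΣzᵢPᵢˢᵃᵗ = 99.41 kPa
  T = 350.9 K: ΣzᵢPᵢˢᵃᵗ = 59.70 kPa
  T = 360.9 K: ΣzᵢPᵢˢᵃᵗ = 77.48 kPa
  T = 365.9 K: ΣzᵢPᵢˢᵃᵗ = 87.80 kPa
  T = 363.4 K: ΣzᵢPᵢˢᵃᵗ = 82.52 kPa
Interpolating between 363.4 K and 365.9 K gives T ≈ 364.9 K.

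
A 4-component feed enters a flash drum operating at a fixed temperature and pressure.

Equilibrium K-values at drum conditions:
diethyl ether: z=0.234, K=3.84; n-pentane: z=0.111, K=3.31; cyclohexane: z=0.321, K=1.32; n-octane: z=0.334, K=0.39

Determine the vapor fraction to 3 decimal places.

ψ = 0.769

Let ψ = V/F and solve Σ zᵢ(Kᵢ−1)/(1+ψ(Kᵢ−1)) = 0.
Feasibility: ΣzᵢKᵢ = 1.820, Σzᵢ/Kᵢ = 1.194 — both > 1, two phases present.
Newton–Raphson from ψ = 0.5:
  ψ = 0.500: g = 0.1890, g' = -0.732 → ψ = 0.758
  ψ = 0.758: g = 0.0074, g' = -0.720 → ψ = 0.769
Converged at ψ = 0.769.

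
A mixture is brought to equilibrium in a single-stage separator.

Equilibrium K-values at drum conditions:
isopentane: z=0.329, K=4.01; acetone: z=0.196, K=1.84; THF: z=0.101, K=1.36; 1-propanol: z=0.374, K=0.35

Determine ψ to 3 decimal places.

Newton–Raphson from ψ = 0.65:
  ψ = 0.650: g = 0.0500, g' = -0.881 → ψ = 0.707
  ψ = 0.707: g = -0.0007, g' = -0.908 → ψ = 0.706
Converged at ψ = 0.706.

ψ = 0.706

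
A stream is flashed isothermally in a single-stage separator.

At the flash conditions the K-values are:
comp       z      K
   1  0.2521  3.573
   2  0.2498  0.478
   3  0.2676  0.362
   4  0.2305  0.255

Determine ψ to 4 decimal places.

Let ψ = V/F and solve Σ zᵢ(Kᵢ−1)/(1+ψ(Kᵢ−1)) = 0.
Feasibility: ΣzᵢKᵢ = 1.1758, Σzᵢ/Kᵢ = 2.2363 — both > 1, two phases present.
Newton–Raphson from ψ = 0.5:
  ψ = 0.5000: g = -0.41712, g' = -1.0036 → ψ = 0.0844
  ψ = 0.0844: g = 0.03284, g' = -1.4684 → ψ = 0.1068
  ψ = 0.1068: g = 0.00102, g' = -1.3799 → ψ = 0.1075
Converged at ψ = 0.1075.

ψ = 0.1075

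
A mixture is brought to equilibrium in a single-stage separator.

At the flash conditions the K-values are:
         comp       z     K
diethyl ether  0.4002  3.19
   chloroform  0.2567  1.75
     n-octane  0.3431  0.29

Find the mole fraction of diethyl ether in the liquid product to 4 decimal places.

Let β = V/F and solve Σ zᵢ(Kᵢ−1)/(1+β(Kᵢ−1)) = 0.
Feasibility: ΣzᵢKᵢ = 1.8254, Σzᵢ/Kᵢ = 1.4552 — both > 1, two phases present.
Newton–Raphson from β = 0.62:
  β = 0.6200: g = 0.06798, g' = -0.9645 → β = 0.6905
  β = 0.6905: g = -0.00216, g' = -1.0324 → β = 0.6884
Converged at β = 0.6884.
Compositions from xᵢ = zᵢ/(1+β(Kᵢ−1)), yᵢ = Kᵢxᵢ:
  diethyl ether: x = 0.1596, y = 0.5091
  chloroform: x = 0.1693, y = 0.2963
  n-octane: x = 0.6711, y = 0.1946

x_diethyl ether = 0.1596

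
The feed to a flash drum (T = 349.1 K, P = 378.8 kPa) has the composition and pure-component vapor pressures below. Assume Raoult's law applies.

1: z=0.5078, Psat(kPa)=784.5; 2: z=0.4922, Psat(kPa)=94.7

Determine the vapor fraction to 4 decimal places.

ψ = 0.2175

Raoult's law: Kᵢ = Pᵢˢᵃᵗ/P = Pᵢˢᵃᵗ/378.8.
  K_1 = 784.5/378.8 = 2.071014, K_2 = 94.7/378.8 = 0.250000
Material balance + equilibrium reduce to Σ zᵢ(Kᵢ−1)/(1+ψ(Kᵢ−1)) = 0.
g(0) = ΣzᵢKᵢ − 1 = 0.1747 and g(1) = 1 − Σzᵢ/Kᵢ = -1.2140, so a root lies in (0, 1).
Binary case is linear: z₁(K₁−1)(1+ψ(K₂−1)) + z₂(K₂−1)(1+ψ(K₁−1)) = 0
⇒ ψ = [z₁(K₁−1)+z₂(K₂−1)] / [−(K₁−1)(K₂−1)] = 0.17471/0.80326 = 0.2175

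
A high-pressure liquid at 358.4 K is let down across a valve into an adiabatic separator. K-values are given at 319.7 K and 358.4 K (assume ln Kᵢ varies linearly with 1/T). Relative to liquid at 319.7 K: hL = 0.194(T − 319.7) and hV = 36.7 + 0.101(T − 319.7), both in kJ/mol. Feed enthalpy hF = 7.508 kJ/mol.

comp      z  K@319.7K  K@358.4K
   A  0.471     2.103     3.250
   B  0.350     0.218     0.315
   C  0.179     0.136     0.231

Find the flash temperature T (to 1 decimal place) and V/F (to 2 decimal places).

T = 325.8 K, V/F = 0.17

Adiabatic flash: solve Rachford–Rice at each trial T, then check hF = ψ·hV(T) + (1−ψ)·hL(T).
  T = 319.7 K: K = (2.103, 0.218, 0.136), RR gives ψ = 0.102, H_out = 3.741 kJ/mol
  T = 358.4 K: K = (3.250, 0.315, 0.231), RR gives ψ = 0.424, H_out = 21.549 kJ/mol
  T = 339.0 K: K = (2.646, 0.265, 0.180), RR gives ψ = 0.294, H_out = 14.024 kJ/mol
  T = 329.4 K: K = (2.368, 0.241, 0.157), RR gives ψ = 0.211, H_out = 9.443 kJ/mol
  T = 324.5 K: K = (2.232, 0.229, 0.146), RR gives ψ = 0.160, H_out = 6.735 kJ/mol
  T = 326.9 K: K = (2.298, 0.235, 0.152), RR gives ψ = 0.186, H_out = 8.100 kJ/mol
  T = 325.7 K: K = (2.265, 0.232, 0.149), RR gives ψ = 0.173, H_out = 7.427 kJ/mol
Linear interpolation between T = 325.7 (H_out = 7.427) and T = 326.9 (H_out = 8.100) on hF = 7.508 gives T ≈ 325.8 K, at which ψ = 0.17.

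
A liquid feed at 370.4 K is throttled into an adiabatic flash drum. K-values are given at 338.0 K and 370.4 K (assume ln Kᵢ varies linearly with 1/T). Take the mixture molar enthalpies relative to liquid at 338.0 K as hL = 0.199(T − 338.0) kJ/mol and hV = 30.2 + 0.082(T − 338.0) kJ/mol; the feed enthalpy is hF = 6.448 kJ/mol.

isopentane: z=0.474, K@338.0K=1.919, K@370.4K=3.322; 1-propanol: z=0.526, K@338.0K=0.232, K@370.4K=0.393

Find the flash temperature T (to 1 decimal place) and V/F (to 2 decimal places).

T = 344.0 K, V/F = 0.18

Adiabatic flash: solve Rachford–Rice at each trial T, then check hF = ψ·hV(T) + (1−ψ)·hL(T).
  T = 338.0 K: K = (1.919, 0.232), RR gives ψ = 0.045, H_out = 1.354 kJ/mol
  T = 370.4 K: K = (3.322, 0.393), RR gives ψ = 0.554, H_out = 21.088 kJ/mol
  T = 354.2 K: K = (2.557, 0.306), RR gives ψ = 0.345, H_out = 12.981 kJ/mol
  T = 346.1 K: K = (2.222, 0.267), RR gives ψ = 0.217, H_out = 7.945 kJ/mol
  T = 342.1 K: K = (2.069, 0.249), RR gives ψ = 0.139, H_out = 4.958 kJ/mol
  T = 344.1 K: K = (2.145, 0.258), RR gives ψ = 0.179, H_out = 6.505 kJ/mol
Linear interpolation between T = 342.1 (H_out = 4.958) and T = 344.1 (H_out = 6.505) on hF = 6.448 gives T ≈ 344.0 K, at which ψ = 0.18.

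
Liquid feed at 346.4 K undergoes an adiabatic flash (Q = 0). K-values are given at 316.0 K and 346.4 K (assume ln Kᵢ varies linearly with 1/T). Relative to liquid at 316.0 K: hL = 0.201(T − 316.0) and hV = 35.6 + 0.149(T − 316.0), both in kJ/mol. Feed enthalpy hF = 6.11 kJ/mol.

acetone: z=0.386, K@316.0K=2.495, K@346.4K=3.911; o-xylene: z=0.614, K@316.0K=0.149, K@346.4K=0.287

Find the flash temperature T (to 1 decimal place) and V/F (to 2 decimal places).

T = 323.6 K, V/F = 0.13

Adiabatic flash: solve Rachford–Rice at each trial T, then check hF = ψ·hV(T) + (1−ψ)·hL(T).
  T = 316.0 K: K = (2.495, 0.149), RR gives ψ = 0.043, H_out = 1.527 kJ/mol
  T = 346.4 K: K = (3.911, 0.287), RR gives ψ = 0.330, H_out = 17.352 kJ/mol
  T = 331.2 K: K = (3.156, 0.210), RR gives ψ = 0.204, H_out = 10.149 kJ/mol
  T = 323.6 K: K = (2.814, 0.178), RR gives ψ = 0.131, H_out = 6.134 kJ/mol
  T = 319.8 K: K = (2.652, 0.163), RR gives ψ = 0.089, H_out = 3.926 kJ/mol
  T = 321.7 K: K = (2.732, 0.170), RR gives ψ = 0.111, H_out = 5.051 kJ/mol
Linear interpolation between T = 321.7 (H_out = 5.051) and T = 323.6 (H_out = 6.134) on hF = 6.11 gives T ≈ 323.6 K, at which ψ = 0.13.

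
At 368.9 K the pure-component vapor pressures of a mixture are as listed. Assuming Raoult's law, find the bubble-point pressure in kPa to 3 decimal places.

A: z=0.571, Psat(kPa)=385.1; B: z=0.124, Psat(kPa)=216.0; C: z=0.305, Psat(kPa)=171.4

At the bubble point ψ → 0, so ΣzᵢKᵢ = 1 with Kᵢ = Pᵢˢᵃᵗ/P ⇒ P = ΣzᵢPᵢˢᵃᵗ.
P = 0.571·385.1 + 0.124·216.0 + 0.305·171.4 = 298.953 kPa

Pbub = 298.953 kPa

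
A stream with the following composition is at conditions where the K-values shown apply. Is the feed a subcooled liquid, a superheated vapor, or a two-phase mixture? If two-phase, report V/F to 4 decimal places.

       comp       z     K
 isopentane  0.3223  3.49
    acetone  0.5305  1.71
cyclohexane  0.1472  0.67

superheated vapor

ΣzᵢKᵢ = 2.1306; Σzᵢ/Kᵢ = 0.6223.
Since Σzᵢ/Kᵢ < 1 the mixture is above its dew point — single vapor phase.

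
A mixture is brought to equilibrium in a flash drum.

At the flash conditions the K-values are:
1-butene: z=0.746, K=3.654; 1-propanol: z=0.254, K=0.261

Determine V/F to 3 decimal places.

V/F = 0.914

Binary case is linear: z₁(K₁−1)(1+V/F(K₂−1)) + z₂(K₂−1)(1+V/F(K₁−1)) = 0
⇒ V/F = [z₁(K₁−1)+z₂(K₂−1)] / [−(K₁−1)(K₂−1)] = 1.7922/1.9613 = 0.914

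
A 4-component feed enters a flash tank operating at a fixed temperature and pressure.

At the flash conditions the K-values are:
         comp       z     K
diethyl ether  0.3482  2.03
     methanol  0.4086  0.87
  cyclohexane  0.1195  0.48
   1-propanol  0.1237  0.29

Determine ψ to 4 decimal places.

ψ = 0.3914

Newton–Raphson from ψ = 0.5:
  ψ = 0.5000: g = -0.04022, g' = -0.3777 → ψ = 0.3935
  ψ = 0.3935: g = -0.00079, g' = -0.3659 → ψ = 0.3914
Converged at ψ = 0.3914.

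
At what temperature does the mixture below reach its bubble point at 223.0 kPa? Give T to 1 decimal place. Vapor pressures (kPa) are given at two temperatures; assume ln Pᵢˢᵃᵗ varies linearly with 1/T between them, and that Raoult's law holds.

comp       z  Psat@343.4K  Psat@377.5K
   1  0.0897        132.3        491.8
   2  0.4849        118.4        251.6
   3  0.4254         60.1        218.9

T = 372.1 K

Bubble-point temperature: ΣzᵢPᵢˢᵃᵗ(T) = P. Interpolate ln Pᵢˢᵃᵗ = aᵢ + bᵢ/T.
  T = 343.4 K: ΣzᵢPᵢˢᵃᵗ = 94.85 kPa
  T = 377.5 K: ΣzᵢPᵢˢᵃᵗ = 259.24 kPa
  T = 360.4 K: ΣzᵢPᵢˢᵃᵗ = 158.87 kPa
  T = 368.9 K: ΣzᵢPᵢˢᵃᵗ = 203.37 kPa
  T = 373.2 K: ΣzᵢPᵢˢᵃᵗ = 229.82 kPa
  T = 371.0 K: ΣzᵢPᵢˢᵃᵗ = 215.93 kPa
Interpolating between 371.0 K and 373.2 K gives T ≈ 372.1 K.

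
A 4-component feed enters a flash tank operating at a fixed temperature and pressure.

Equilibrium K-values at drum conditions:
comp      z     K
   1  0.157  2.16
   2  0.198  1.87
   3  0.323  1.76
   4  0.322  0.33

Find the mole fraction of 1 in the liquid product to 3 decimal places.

Material balance + equilibrium reduce to Σ zᵢ(Kᵢ−1)/(1+ψ(Kᵢ−1)) = 0.
g(0) = ΣzᵢKᵢ − 1 = 0.384 and g(1) = 1 − Σzᵢ/Kᵢ = -0.338, so a root lies in (0, 1).
Newton–Raphson from ψ = 0.32:
  ψ = 0.320: g = 0.1904, g' = -0.559 → ψ = 0.661
  ψ = 0.661: g = -0.0111, g' = -0.676 → ψ = 0.644
Converged at ψ = 0.644.
Compositions from xᵢ = zᵢ/(1+ψ(Kᵢ−1)), yᵢ = Kᵢxᵢ:
  1: x = 0.090, y = 0.194
  2: x = 0.127, y = 0.237
  3: x = 0.217, y = 0.382
  4: x = 0.566, y = 0.187

x_1 = 0.090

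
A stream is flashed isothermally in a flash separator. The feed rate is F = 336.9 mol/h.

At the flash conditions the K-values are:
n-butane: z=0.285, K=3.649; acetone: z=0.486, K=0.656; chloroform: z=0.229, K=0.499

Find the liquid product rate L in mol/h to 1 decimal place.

Let β = V/F and solve Σ zᵢ(Kᵢ−1)/(1+β(Kᵢ−1)) = 0.
Check two-phase: ΣzᵢKᵢ = 1.473 > 1 and Σzᵢ/Kᵢ = 1.278 > 1, so g(0) = 0.473 > 0 and g(1) = -0.278 < 0.
Newton iteration, β⁰ = 0.31:
  β = 0.310: g = 0.0916, g' = -0.756 → β = 0.431
  β = 0.431: g = 0.0098, g' = -0.609 → β = 0.447
Converged at β = 0.447.
Then V = β·F = 0.4474·336.9 = 150.7 mol/h and L = F − V = 186.2 mol/h.

L = 186.2 mol/h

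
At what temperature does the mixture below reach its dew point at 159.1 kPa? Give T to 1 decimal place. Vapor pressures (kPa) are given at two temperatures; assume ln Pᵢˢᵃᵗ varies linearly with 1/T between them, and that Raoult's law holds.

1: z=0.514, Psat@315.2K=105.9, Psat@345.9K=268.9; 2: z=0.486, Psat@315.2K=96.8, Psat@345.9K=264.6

Dew-point temperature: Σzᵢ·P/Pᵢˢᵃᵗ(T) = 1. Interpolate ln Pᵢˢᵃᵗ = aᵢ + bᵢ/T.
  T = 315.2 K: ΣzᵢP/Pᵢˢᵃᵗ = 1.5710
  T = 345.9 K: ΣzᵢP/Pᵢˢᵃᵗ = 0.5963
  T = 330.5 K: ΣzᵢP/Pᵢˢᵃᵗ = 0.9477
  T = 322.9 K: ΣzᵢP/Pᵢˢᵃᵗ = 1.2108
  T = 326.7 K: ΣzᵢP/Pᵢˢᵃᵗ = 1.0697
  T = 328.6 K: ΣzᵢP/Pᵢˢᵃᵗ = 1.0065
Interpolating between 328.6 K and 330.5 K gives T ≈ 328.8 K.

T = 328.8 K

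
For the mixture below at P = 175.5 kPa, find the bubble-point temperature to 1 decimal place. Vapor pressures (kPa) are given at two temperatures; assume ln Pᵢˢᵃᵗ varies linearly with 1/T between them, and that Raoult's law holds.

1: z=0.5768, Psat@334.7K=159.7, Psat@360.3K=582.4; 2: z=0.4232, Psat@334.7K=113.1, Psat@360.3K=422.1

Bubble-point temperature: ΣzᵢPᵢˢᵃᵗ(T) = P. Interpolate ln Pᵢˢᵃᵗ = aᵢ + bᵢ/T.
  T = 334.7 K: ΣzᵢPᵢˢᵃᵗ = 139.98 kPa
  T = 360.3 K: ΣzᵢPᵢˢᵃᵗ = 514.56 kPa
  T = 347.5 K: ΣzᵢPᵢˢᵃᵗ = 274.89 kPa
  T = 341.1 K: ΣzᵢPᵢˢᵃᵗ = 197.40 kPa
  T = 337.9 K: ΣzᵢPᵢˢᵃᵗ = 166.50 kPa
  T = 339.5 K: ΣzᵢPᵢˢᵃᵗ = 181.37 kPa
Interpolating between 337.9 K and 339.5 K gives T ≈ 338.9 K.

T = 338.9 K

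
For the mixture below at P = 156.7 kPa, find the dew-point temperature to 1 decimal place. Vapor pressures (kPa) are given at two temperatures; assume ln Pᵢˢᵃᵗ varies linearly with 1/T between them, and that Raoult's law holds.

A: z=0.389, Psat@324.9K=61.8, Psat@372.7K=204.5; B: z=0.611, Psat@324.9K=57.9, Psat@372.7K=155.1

T = 368.2 K

Dew-point temperature: Σzᵢ·P/Pᵢˢᵃᵗ(T) = 1. Interpolate ln Pᵢˢᵃᵗ = aᵢ + bᵢ/T.
  T = 324.9 K: ΣzᵢP/Pᵢˢᵃᵗ = 2.6400
  T = 372.7 K: ΣzᵢP/Pᵢˢᵃᵗ = 0.9154
  T = 348.8 K: ΣzᵢP/Pᵢˢᵃᵗ = 1.4972
  T = 360.8 K: ΣzᵢP/Pᵢˢᵃᵗ = 1.1597
  T = 366.8 K: ΣzᵢP/Pᵢˢᵃᵗ = 1.0273
  T = 369.8 K: ΣzᵢP/Pᵢˢᵃᵗ = 0.9683
  T = 368.3 K: ΣzᵢP/Pᵢˢᵃᵗ = 0.9972
Interpolating between 366.8 K and 368.3 K gives T ≈ 368.2 K.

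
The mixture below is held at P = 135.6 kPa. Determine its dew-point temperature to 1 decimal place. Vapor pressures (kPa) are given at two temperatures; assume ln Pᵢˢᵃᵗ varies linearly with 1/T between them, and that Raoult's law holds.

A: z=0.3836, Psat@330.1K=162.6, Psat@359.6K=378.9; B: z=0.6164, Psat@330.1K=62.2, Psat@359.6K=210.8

Dew-point temperature: Σzᵢ·P/Pᵢˢᵃᵗ(T) = 1. Interpolate ln Pᵢˢᵃᵗ = aᵢ + bᵢ/T.
  T = 330.1 K: ΣzᵢP/Pᵢˢᵃᵗ = 1.6637
  T = 359.6 K: ΣzᵢP/Pᵢˢᵃᵗ = 0.5338
  T = 344.9 K: ΣzᵢP/Pᵢˢᵃᵗ = 0.9152
  T = 337.5 K: ΣzᵢP/Pᵢˢᵃᵗ = 1.2249
  T = 341.2 K: ΣzᵢP/Pᵢˢᵃᵗ = 1.0569
  T = 343.0 K: ΣzᵢP/Pᵢˢᵃᵗ = 0.9850
Interpolating between 341.2 K and 343.0 K gives T ≈ 342.6 K.

T = 342.6 K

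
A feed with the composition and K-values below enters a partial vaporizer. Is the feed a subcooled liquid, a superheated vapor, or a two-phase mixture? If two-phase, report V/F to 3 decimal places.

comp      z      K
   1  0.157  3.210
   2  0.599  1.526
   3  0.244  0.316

ΣzᵢKᵢ = 1.495; Σzᵢ/Kᵢ = 1.214.
Both exceed 1, so a two-phase solution exists.
Material balance + equilibrium reduce to Σ zᵢ(Kᵢ−1)/(1+ψ(Kᵢ−1)) = 0.
Newton iteration, ψ⁰ = 0.5:
  ψ = 0.500: g = 0.1607, g' = -0.541 → ψ = 0.797
  ψ = 0.797: g = -0.0194, g' = -0.735 → ψ = 0.771
  ψ = 0.771: g = -0.0005, g' = -0.700 → ψ = 0.770
Converged at ψ = 0.770.

two-phase, V/F = 0.770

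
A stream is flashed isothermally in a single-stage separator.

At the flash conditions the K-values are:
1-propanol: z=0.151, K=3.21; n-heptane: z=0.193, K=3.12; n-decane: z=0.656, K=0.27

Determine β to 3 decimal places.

β = 0.167

Material balance + equilibrium reduce to Σ zᵢ(Kᵢ−1)/(1+β(Kᵢ−1)) = 0.
Check two-phase: ΣzᵢKᵢ = 1.264 > 1 and Σzᵢ/Kᵢ = 2.539 > 1, so g(0) = 0.264 > 0 and g(1) = -1.539 < 0.
Newton iteration, β⁰ = 0.42:
  β = 0.420: g = -0.3011, g' = -1.168 → β = 0.162
  β = 0.162: g = 0.0069, g' = -1.330 → β = 0.167
Converged at β = 0.167.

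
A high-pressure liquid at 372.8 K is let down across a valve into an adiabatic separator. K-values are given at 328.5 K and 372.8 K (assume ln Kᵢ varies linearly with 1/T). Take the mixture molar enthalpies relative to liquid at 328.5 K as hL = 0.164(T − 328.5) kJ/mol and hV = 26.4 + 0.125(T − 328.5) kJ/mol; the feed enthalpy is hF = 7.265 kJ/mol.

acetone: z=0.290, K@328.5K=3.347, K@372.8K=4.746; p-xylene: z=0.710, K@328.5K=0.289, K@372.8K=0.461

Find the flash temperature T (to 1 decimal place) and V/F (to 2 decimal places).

T = 343.3 K, V/F = 0.19

Adiabatic flash: solve Rachford–Rice at each trial T, then check hF = ψ·hV(T) + (1−ψ)·hL(T).
  T = 328.5 K: K = (3.347, 0.289), RR gives ψ = 0.105, H_out = 2.782 kJ/mol
  T = 372.8 K: K = (4.746, 0.461), RR gives ψ = 0.348, H_out = 15.863 kJ/mol
  T = 350.6 K: K = (4.028, 0.370), RR gives ψ = 0.226, H_out = 9.397 kJ/mol
  T = 339.6 K: K = (3.684, 0.329), RR gives ψ = 0.167, H_out = 6.169 kJ/mol
  T = 345.1 K: K = (3.855, 0.349), RR gives ψ = 0.197, H_out = 7.793 kJ/mol
  T = 342.4 K: K = (3.771, 0.339), RR gives ψ = 0.183, H_out = 6.999 kJ/mol
  T = 343.8 K: K = (3.815, 0.344), RR gives ψ = 0.190, H_out = 7.411 kJ/mol
Linear interpolation between T = 342.4 (H_out = 6.999) and T = 343.8 (H_out = 7.411) on hF = 7.265 gives T ≈ 343.3 K, at which ψ = 0.19.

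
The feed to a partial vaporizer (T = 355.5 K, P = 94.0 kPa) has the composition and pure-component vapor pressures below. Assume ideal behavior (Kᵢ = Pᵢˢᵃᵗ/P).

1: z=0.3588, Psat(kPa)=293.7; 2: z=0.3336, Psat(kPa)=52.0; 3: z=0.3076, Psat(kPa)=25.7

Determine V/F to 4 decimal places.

V/F = 0.3080

Raoult's law: Kᵢ = Pᵢˢᵃᵗ/P = Pᵢˢᵃᵗ/94.0.
  K_1 = 293.7/94.0 = 3.124468, K_2 = 52.0/94.0 = 0.553191, K_3 = 25.7/94.0 = 0.273404
Rachford–Rice: g(V/F) = Σ zᵢ(Kᵢ−1)/(1+V/F(Kᵢ−1)) = 0.
g(0) = ΣzᵢKᵢ − 1 = 0.3897 and g(1) = 1 − Σzᵢ/Kᵢ = -0.8430, so a root lies in (0, 1).
Newton–Raphson from V/F = 0.5:
  V/F = 0.5000: g = -0.17334, g' = -0.8918 → V/F = 0.3056
  V/F = 0.3056: g = 0.00224, g' = -0.9530 → V/F = 0.3080
Converged at V/F = 0.3080.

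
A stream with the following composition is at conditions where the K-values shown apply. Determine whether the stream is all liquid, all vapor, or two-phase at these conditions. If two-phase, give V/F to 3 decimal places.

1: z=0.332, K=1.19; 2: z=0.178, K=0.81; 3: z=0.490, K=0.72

all liquid

ΣzᵢKᵢ = 0.892; Σzᵢ/Kᵢ = 1.179.
Since ΣzᵢKᵢ < 1 the mixture is below its bubble point — single liquid phase.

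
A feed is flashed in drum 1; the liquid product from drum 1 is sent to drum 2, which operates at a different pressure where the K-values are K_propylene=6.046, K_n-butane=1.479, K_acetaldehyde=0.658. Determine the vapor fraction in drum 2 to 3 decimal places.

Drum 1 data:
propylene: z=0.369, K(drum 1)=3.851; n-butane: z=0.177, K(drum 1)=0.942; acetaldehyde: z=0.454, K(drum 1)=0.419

Drum 1:
Let ψ₁ = V/F and solve Σ zᵢ(Kᵢ−1)/(1+ψ₁(Kᵢ−1)) = 0.
g(0) = ΣzᵢKᵢ − 1 = 0.778 and g(1) = 1 − Σzᵢ/Kᵢ = -0.367, so a root lies in (0, 1).
Newton iteration, ψ₁⁰ = 0.49:
  ψ₁ = 0.490: g = 0.0596, g' = -0.822 → ψ₁ = 0.562
  ψ₁ = 0.562: g = 0.0016, g' = -0.781 → ψ₁ = 0.565
Converged at ψ₁ = 0.565.
Drum-1 compositions:
  propylene: x = 0.141, y = 0.545
  n-butane: x = 0.183, y = 0.172
  acetaldehyde: x = 0.676, y = 0.283
Drum-2 feed = drum-1 liquid: z₂ = (0.1414, 0.1830, 0.6756).
Drum 2:
Let ψ₂ = V/F and solve Σ zᵢ(Kᵢ−1)/(1+ψ₂(Kᵢ−1)) = 0.
g(0) = ΣzᵢKᵢ − 1 = 0.570 and g(1) = 1 − Σzᵢ/Kᵢ = -0.174, so a root lies in (0, 1).
Iterate (Newton) starting at ψ₂ = 0.5:
  ψ₂ = 0.500: g = -0.0055, g' = -0.432 → ψ₂ = 0.487
Converged at ψ₂ = 0.487.
  propylene: x = 0.041, y = 0.247
  n-butane: x = 0.148, y = 0.219
  acetaldehyde: x = 0.811, y = 0.533

V/F (drum 2) = 0.487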